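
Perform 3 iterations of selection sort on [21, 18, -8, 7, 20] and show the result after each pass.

Pass 1: Select minimum -8 at index 2, swap -> [-8, 18, 21, 7, 20]
Pass 2: Select minimum 7 at index 3, swap -> [-8, 7, 21, 18, 20]
Pass 3: Select minimum 18 at index 3, swap -> [-8, 7, 18, 21, 20]


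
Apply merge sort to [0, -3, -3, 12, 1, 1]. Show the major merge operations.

Divide and conquer:
  Merge [-3] + [-3] -> [-3, -3]
  Merge [0] + [-3, -3] -> [-3, -3, 0]
  Merge [1] + [1] -> [1, 1]
  Merge [12] + [1, 1] -> [1, 1, 12]
  Merge [-3, -3, 0] + [1, 1, 12] -> [-3, -3, 0, 1, 1, 12]


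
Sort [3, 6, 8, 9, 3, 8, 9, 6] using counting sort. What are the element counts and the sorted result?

Count array: [0, 0, 0, 2, 0, 0, 2, 0, 2, 2]
(count[i] = number of elements equal to i)
Cumulative count: [0, 0, 0, 2, 2, 2, 4, 4, 6, 8]
Sorted: [3, 3, 6, 6, 8, 8, 9, 9]


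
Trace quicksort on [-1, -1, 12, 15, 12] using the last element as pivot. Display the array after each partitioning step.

Partition 1: pivot=12 at index 3 -> [-1, -1, 12, 12, 15]
Partition 2: pivot=12 at index 2 -> [-1, -1, 12, 12, 15]
Partition 3: pivot=-1 at index 1 -> [-1, -1, 12, 12, 15]


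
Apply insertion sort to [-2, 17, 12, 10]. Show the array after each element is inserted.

First element -2 is already 'sorted'
Insert 17: shifted 0 elements -> [-2, 17, 12, 10]
Insert 12: shifted 1 elements -> [-2, 12, 17, 10]
Insert 10: shifted 2 elements -> [-2, 10, 12, 17]


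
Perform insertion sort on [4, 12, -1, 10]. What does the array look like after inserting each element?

First element 4 is already 'sorted'
Insert 12: shifted 0 elements -> [4, 12, -1, 10]
Insert -1: shifted 2 elements -> [-1, 4, 12, 10]
Insert 10: shifted 1 elements -> [-1, 4, 10, 12]


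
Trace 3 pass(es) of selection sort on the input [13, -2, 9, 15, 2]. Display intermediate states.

Pass 1: Select minimum -2 at index 1, swap -> [-2, 13, 9, 15, 2]
Pass 2: Select minimum 2 at index 4, swap -> [-2, 2, 9, 15, 13]
Pass 3: Select minimum 9 at index 2, swap -> [-2, 2, 9, 15, 13]


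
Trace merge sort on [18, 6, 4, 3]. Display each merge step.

Divide and conquer:
  Merge [18] + [6] -> [6, 18]
  Merge [4] + [3] -> [3, 4]
  Merge [6, 18] + [3, 4] -> [3, 4, 6, 18]


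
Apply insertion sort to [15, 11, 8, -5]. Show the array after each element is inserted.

First element 15 is already 'sorted'
Insert 11: shifted 1 elements -> [11, 15, 8, -5]
Insert 8: shifted 2 elements -> [8, 11, 15, -5]
Insert -5: shifted 3 elements -> [-5, 8, 11, 15]


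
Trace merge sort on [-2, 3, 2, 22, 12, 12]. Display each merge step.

Divide and conquer:
  Merge [3] + [2] -> [2, 3]
  Merge [-2] + [2, 3] -> [-2, 2, 3]
  Merge [12] + [12] -> [12, 12]
  Merge [22] + [12, 12] -> [12, 12, 22]
  Merge [-2, 2, 3] + [12, 12, 22] -> [-2, 2, 3, 12, 12, 22]


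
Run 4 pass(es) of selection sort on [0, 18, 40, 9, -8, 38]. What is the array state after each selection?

Pass 1: Select minimum -8 at index 4, swap -> [-8, 18, 40, 9, 0, 38]
Pass 2: Select minimum 0 at index 4, swap -> [-8, 0, 40, 9, 18, 38]
Pass 3: Select minimum 9 at index 3, swap -> [-8, 0, 9, 40, 18, 38]
Pass 4: Select minimum 18 at index 4, swap -> [-8, 0, 9, 18, 40, 38]


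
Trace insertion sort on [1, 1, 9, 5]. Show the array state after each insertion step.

First element 1 is already 'sorted'
Insert 1: shifted 0 elements -> [1, 1, 9, 5]
Insert 9: shifted 0 elements -> [1, 1, 9, 5]
Insert 5: shifted 1 elements -> [1, 1, 5, 9]


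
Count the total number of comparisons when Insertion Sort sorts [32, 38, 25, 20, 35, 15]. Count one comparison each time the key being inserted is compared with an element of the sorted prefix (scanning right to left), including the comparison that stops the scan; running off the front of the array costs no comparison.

Insert 38: 32 <= 38 (stop) = 1 comparison(s) -> [32, 38, 25, 20, 35, 15]
Insert 25: 38 > 25 (shift), 32 > 25 (shift), reached front = 2 comparison(s) -> [25, 32, 38, 20, 35, 15]
Insert 20: 38 > 20 (shift), 32 > 20 (shift), 25 > 20 (shift), reached front = 3 comparison(s) -> [20, 25, 32, 38, 35, 15]
Insert 35: 38 > 35 (shift), 32 <= 35 (stop) = 2 comparison(s) -> [20, 25, 32, 35, 38, 15]
Insert 15: 38 > 15 (shift), 35 > 15 (shift), 32 > 15 (shift), 25 > 15 (shift), 20 > 15 (shift), reached front = 5 comparison(s) -> [15, 20, 25, 32, 35, 38]
Total comparisons: 1 + 2 + 3 + 2 + 5 = 13


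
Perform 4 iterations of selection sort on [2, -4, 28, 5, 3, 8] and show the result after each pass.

Pass 1: Select minimum -4 at index 1, swap -> [-4, 2, 28, 5, 3, 8]
Pass 2: Select minimum 2 at index 1, swap -> [-4, 2, 28, 5, 3, 8]
Pass 3: Select minimum 3 at index 4, swap -> [-4, 2, 3, 5, 28, 8]
Pass 4: Select minimum 5 at index 3, swap -> [-4, 2, 3, 5, 28, 8]


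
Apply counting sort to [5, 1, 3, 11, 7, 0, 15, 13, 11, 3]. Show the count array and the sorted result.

Count array: [1, 1, 0, 2, 0, 1, 0, 1, 0, 0, 0, 2, 0, 1, 0, 1]
(count[i] = number of elements equal to i)
Cumulative count: [1, 2, 2, 4, 4, 5, 5, 6, 6, 6, 6, 8, 8, 9, 9, 10]
Sorted: [0, 1, 3, 3, 5, 7, 11, 11, 13, 15]


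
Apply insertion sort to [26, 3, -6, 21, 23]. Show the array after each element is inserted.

First element 26 is already 'sorted'
Insert 3: shifted 1 elements -> [3, 26, -6, 21, 23]
Insert -6: shifted 2 elements -> [-6, 3, 26, 21, 23]
Insert 21: shifted 1 elements -> [-6, 3, 21, 26, 23]
Insert 23: shifted 1 elements -> [-6, 3, 21, 23, 26]


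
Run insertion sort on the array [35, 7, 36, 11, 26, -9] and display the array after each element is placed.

First element 35 is already 'sorted'
Insert 7: shifted 1 elements -> [7, 35, 36, 11, 26, -9]
Insert 36: shifted 0 elements -> [7, 35, 36, 11, 26, -9]
Insert 11: shifted 2 elements -> [7, 11, 35, 36, 26, -9]
Insert 26: shifted 2 elements -> [7, 11, 26, 35, 36, -9]
Insert -9: shifted 5 elements -> [-9, 7, 11, 26, 35, 36]


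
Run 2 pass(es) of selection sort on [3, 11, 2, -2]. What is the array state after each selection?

Pass 1: Select minimum -2 at index 3, swap -> [-2, 11, 2, 3]
Pass 2: Select minimum 2 at index 2, swap -> [-2, 2, 11, 3]


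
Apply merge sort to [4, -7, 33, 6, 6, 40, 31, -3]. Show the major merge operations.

Divide and conquer:
  Merge [4] + [-7] -> [-7, 4]
  Merge [33] + [6] -> [6, 33]
  Merge [-7, 4] + [6, 33] -> [-7, 4, 6, 33]
  Merge [6] + [40] -> [6, 40]
  Merge [31] + [-3] -> [-3, 31]
  Merge [6, 40] + [-3, 31] -> [-3, 6, 31, 40]
  Merge [-7, 4, 6, 33] + [-3, 6, 31, 40] -> [-7, -3, 4, 6, 6, 31, 33, 40]


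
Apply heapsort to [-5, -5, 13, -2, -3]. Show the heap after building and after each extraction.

Build heap: [13, -2, -5, -5, -3]
Extract 13: [-2, -3, -5, -5, 13]
Extract -2: [-3, -5, -5, -2, 13]
Extract -3: [-5, -5, -3, -2, 13]
Extract -5: [-5, -5, -3, -2, 13]


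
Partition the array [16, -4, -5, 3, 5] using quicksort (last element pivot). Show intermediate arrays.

Partition 1: pivot=5 at index 3 -> [-4, -5, 3, 5, 16]
Partition 2: pivot=3 at index 2 -> [-4, -5, 3, 5, 16]
Partition 3: pivot=-5 at index 0 -> [-5, -4, 3, 5, 16]


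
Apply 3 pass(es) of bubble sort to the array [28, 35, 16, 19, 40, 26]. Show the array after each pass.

After pass 1: [28, 16, 19, 35, 26, 40] (3 swaps)
After pass 2: [16, 19, 28, 26, 35, 40] (3 swaps)
After pass 3: [16, 19, 26, 28, 35, 40] (1 swaps)
Total swaps: 7


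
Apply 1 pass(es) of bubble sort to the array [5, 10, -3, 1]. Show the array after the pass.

After pass 1: [5, -3, 1, 10] (2 swaps)
Total swaps: 2


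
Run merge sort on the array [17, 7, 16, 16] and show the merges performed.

Divide and conquer:
  Merge [17] + [7] -> [7, 17]
  Merge [16] + [16] -> [16, 16]
  Merge [7, 17] + [16, 16] -> [7, 16, 16, 17]


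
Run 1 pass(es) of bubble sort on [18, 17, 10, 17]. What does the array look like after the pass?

After pass 1: [17, 10, 17, 18] (3 swaps)
Total swaps: 3


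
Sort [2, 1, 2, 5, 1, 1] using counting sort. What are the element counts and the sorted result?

Count array: [0, 3, 2, 0, 0, 1]
(count[i] = number of elements equal to i)
Cumulative count: [0, 3, 5, 5, 5, 6]
Sorted: [1, 1, 1, 2, 2, 5]


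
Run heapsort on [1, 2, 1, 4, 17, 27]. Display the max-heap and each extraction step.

Build heap: [27, 17, 1, 4, 2, 1]
Extract 27: [17, 4, 1, 1, 2, 27]
Extract 17: [4, 2, 1, 1, 17, 27]
Extract 4: [2, 1, 1, 4, 17, 27]
Extract 2: [1, 1, 2, 4, 17, 27]
Extract 1: [1, 1, 2, 4, 17, 27]


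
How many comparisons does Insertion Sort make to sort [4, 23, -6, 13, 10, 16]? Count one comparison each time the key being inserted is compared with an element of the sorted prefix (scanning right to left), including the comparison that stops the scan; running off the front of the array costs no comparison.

Insert 23: 4 <= 23 (stop) = 1 comparison(s) -> [4, 23, -6, 13, 10, 16]
Insert -6: 23 > -6 (shift), 4 > -6 (shift), reached front = 2 comparison(s) -> [-6, 4, 23, 13, 10, 16]
Insert 13: 23 > 13 (shift), 4 <= 13 (stop) = 2 comparison(s) -> [-6, 4, 13, 23, 10, 16]
Insert 10: 23 > 10 (shift), 13 > 10 (shift), 4 <= 10 (stop) = 3 comparison(s) -> [-6, 4, 10, 13, 23, 16]
Insert 16: 23 > 16 (shift), 13 <= 16 (stop) = 2 comparison(s) -> [-6, 4, 10, 13, 16, 23]
Total comparisons: 1 + 2 + 2 + 3 + 2 = 10


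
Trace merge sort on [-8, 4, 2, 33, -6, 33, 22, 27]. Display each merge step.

Divide and conquer:
  Merge [-8] + [4] -> [-8, 4]
  Merge [2] + [33] -> [2, 33]
  Merge [-8, 4] + [2, 33] -> [-8, 2, 4, 33]
  Merge [-6] + [33] -> [-6, 33]
  Merge [22] + [27] -> [22, 27]
  Merge [-6, 33] + [22, 27] -> [-6, 22, 27, 33]
  Merge [-8, 2, 4, 33] + [-6, 22, 27, 33] -> [-8, -6, 2, 4, 22, 27, 33, 33]


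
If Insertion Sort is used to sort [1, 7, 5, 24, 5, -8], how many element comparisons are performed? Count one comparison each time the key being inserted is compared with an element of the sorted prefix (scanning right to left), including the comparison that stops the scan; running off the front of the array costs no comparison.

Insert 7: 1 <= 7 (stop) = 1 comparison(s) -> [1, 7, 5, 24, 5, -8]
Insert 5: 7 > 5 (shift), 1 <= 5 (stop) = 2 comparison(s) -> [1, 5, 7, 24, 5, -8]
Insert 24: 7 <= 24 (stop) = 1 comparison(s) -> [1, 5, 7, 24, 5, -8]
Insert 5: 24 > 5 (shift), 7 > 5 (shift), 5 <= 5 (stop) = 3 comparison(s) -> [1, 5, 5, 7, 24, -8]
Insert -8: 24 > -8 (shift), 7 > -8 (shift), 5 > -8 (shift), 5 > -8 (shift), 1 > -8 (shift), reached front = 5 comparison(s) -> [-8, 1, 5, 5, 7, 24]
Total comparisons: 1 + 2 + 1 + 3 + 5 = 12


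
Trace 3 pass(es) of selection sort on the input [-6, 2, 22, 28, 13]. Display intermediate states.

Pass 1: Select minimum -6 at index 0, swap -> [-6, 2, 22, 28, 13]
Pass 2: Select minimum 2 at index 1, swap -> [-6, 2, 22, 28, 13]
Pass 3: Select minimum 13 at index 4, swap -> [-6, 2, 13, 28, 22]


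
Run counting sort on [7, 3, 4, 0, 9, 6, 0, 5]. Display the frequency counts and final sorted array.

Count array: [2, 0, 0, 1, 1, 1, 1, 1, 0, 1]
(count[i] = number of elements equal to i)
Cumulative count: [2, 2, 2, 3, 4, 5, 6, 7, 7, 8]
Sorted: [0, 0, 3, 4, 5, 6, 7, 9]


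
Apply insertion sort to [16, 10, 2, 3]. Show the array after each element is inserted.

First element 16 is already 'sorted'
Insert 10: shifted 1 elements -> [10, 16, 2, 3]
Insert 2: shifted 2 elements -> [2, 10, 16, 3]
Insert 3: shifted 2 elements -> [2, 3, 10, 16]


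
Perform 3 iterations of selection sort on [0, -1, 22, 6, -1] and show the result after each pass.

Pass 1: Select minimum -1 at index 1, swap -> [-1, 0, 22, 6, -1]
Pass 2: Select minimum -1 at index 4, swap -> [-1, -1, 22, 6, 0]
Pass 3: Select minimum 0 at index 4, swap -> [-1, -1, 0, 6, 22]


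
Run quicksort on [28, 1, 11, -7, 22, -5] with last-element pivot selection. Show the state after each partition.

Partition 1: pivot=-5 at index 1 -> [-7, -5, 11, 28, 22, 1]
Partition 2: pivot=1 at index 2 -> [-7, -5, 1, 28, 22, 11]
Partition 3: pivot=11 at index 3 -> [-7, -5, 1, 11, 22, 28]
Partition 4: pivot=28 at index 5 -> [-7, -5, 1, 11, 22, 28]


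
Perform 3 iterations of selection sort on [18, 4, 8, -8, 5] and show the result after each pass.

Pass 1: Select minimum -8 at index 3, swap -> [-8, 4, 8, 18, 5]
Pass 2: Select minimum 4 at index 1, swap -> [-8, 4, 8, 18, 5]
Pass 3: Select minimum 5 at index 4, swap -> [-8, 4, 5, 18, 8]


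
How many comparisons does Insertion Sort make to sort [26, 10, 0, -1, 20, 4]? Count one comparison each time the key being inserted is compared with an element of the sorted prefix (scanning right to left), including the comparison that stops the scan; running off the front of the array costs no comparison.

Insert 10: 26 > 10 (shift), reached front = 1 comparison(s) -> [10, 26, 0, -1, 20, 4]
Insert 0: 26 > 0 (shift), 10 > 0 (shift), reached front = 2 comparison(s) -> [0, 10, 26, -1, 20, 4]
Insert -1: 26 > -1 (shift), 10 > -1 (shift), 0 > -1 (shift), reached front = 3 comparison(s) -> [-1, 0, 10, 26, 20, 4]
Insert 20: 26 > 20 (shift), 10 <= 20 (stop) = 2 comparison(s) -> [-1, 0, 10, 20, 26, 4]
Insert 4: 26 > 4 (shift), 20 > 4 (shift), 10 > 4 (shift), 0 <= 4 (stop) = 4 comparison(s) -> [-1, 0, 4, 10, 20, 26]
Total comparisons: 1 + 2 + 3 + 2 + 4 = 12


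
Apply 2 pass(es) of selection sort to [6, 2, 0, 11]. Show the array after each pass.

Pass 1: Select minimum 0 at index 2, swap -> [0, 2, 6, 11]
Pass 2: Select minimum 2 at index 1, swap -> [0, 2, 6, 11]


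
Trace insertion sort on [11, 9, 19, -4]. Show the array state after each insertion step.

First element 11 is already 'sorted'
Insert 9: shifted 1 elements -> [9, 11, 19, -4]
Insert 19: shifted 0 elements -> [9, 11, 19, -4]
Insert -4: shifted 3 elements -> [-4, 9, 11, 19]


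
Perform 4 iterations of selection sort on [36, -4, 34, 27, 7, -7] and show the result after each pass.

Pass 1: Select minimum -7 at index 5, swap -> [-7, -4, 34, 27, 7, 36]
Pass 2: Select minimum -4 at index 1, swap -> [-7, -4, 34, 27, 7, 36]
Pass 3: Select minimum 7 at index 4, swap -> [-7, -4, 7, 27, 34, 36]
Pass 4: Select minimum 27 at index 3, swap -> [-7, -4, 7, 27, 34, 36]


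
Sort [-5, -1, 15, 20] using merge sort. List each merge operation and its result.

Divide and conquer:
  Merge [-5] + [-1] -> [-5, -1]
  Merge [15] + [20] -> [15, 20]
  Merge [-5, -1] + [15, 20] -> [-5, -1, 15, 20]


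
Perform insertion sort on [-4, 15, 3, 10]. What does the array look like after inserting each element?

First element -4 is already 'sorted'
Insert 15: shifted 0 elements -> [-4, 15, 3, 10]
Insert 3: shifted 1 elements -> [-4, 3, 15, 10]
Insert 10: shifted 1 elements -> [-4, 3, 10, 15]


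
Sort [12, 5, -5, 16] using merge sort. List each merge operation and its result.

Divide and conquer:
  Merge [12] + [5] -> [5, 12]
  Merge [-5] + [16] -> [-5, 16]
  Merge [5, 12] + [-5, 16] -> [-5, 5, 12, 16]


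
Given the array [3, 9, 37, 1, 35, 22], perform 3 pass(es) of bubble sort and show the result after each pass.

After pass 1: [3, 9, 1, 35, 22, 37] (3 swaps)
After pass 2: [3, 1, 9, 22, 35, 37] (2 swaps)
After pass 3: [1, 3, 9, 22, 35, 37] (1 swaps)
Total swaps: 6


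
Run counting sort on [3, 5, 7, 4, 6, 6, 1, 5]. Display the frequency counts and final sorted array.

Count array: [0, 1, 0, 1, 1, 2, 2, 1]
(count[i] = number of elements equal to i)
Cumulative count: [0, 1, 1, 2, 3, 5, 7, 8]
Sorted: [1, 3, 4, 5, 5, 6, 6, 7]


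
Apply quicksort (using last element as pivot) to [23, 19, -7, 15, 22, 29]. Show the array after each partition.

Partition 1: pivot=29 at index 5 -> [23, 19, -7, 15, 22, 29]
Partition 2: pivot=22 at index 3 -> [19, -7, 15, 22, 23, 29]
Partition 3: pivot=15 at index 1 -> [-7, 15, 19, 22, 23, 29]


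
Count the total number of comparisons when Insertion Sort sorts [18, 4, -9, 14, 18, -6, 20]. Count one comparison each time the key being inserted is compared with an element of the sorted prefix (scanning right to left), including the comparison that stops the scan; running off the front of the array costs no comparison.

Insert 4: 18 > 4 (shift), reached front = 1 comparison(s) -> [4, 18, -9, 14, 18, -6, 20]
Insert -9: 18 > -9 (shift), 4 > -9 (shift), reached front = 2 comparison(s) -> [-9, 4, 18, 14, 18, -6, 20]
Insert 14: 18 > 14 (shift), 4 <= 14 (stop) = 2 comparison(s) -> [-9, 4, 14, 18, 18, -6, 20]
Insert 18: 18 <= 18 (stop) = 1 comparison(s) -> [-9, 4, 14, 18, 18, -6, 20]
Insert -6: 18 > -6 (shift), 18 > -6 (shift), 14 > -6 (shift), 4 > -6 (shift), -9 <= -6 (stop) = 5 comparison(s) -> [-9, -6, 4, 14, 18, 18, 20]
Insert 20: 18 <= 20 (stop) = 1 comparison(s) -> [-9, -6, 4, 14, 18, 18, 20]
Total comparisons: 1 + 2 + 2 + 1 + 5 + 1 = 12


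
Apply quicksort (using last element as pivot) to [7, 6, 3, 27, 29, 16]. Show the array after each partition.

Partition 1: pivot=16 at index 3 -> [7, 6, 3, 16, 29, 27]
Partition 2: pivot=3 at index 0 -> [3, 6, 7, 16, 29, 27]
Partition 3: pivot=7 at index 2 -> [3, 6, 7, 16, 29, 27]
Partition 4: pivot=27 at index 4 -> [3, 6, 7, 16, 27, 29]


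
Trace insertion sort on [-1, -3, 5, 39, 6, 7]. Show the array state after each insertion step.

First element -1 is already 'sorted'
Insert -3: shifted 1 elements -> [-3, -1, 5, 39, 6, 7]
Insert 5: shifted 0 elements -> [-3, -1, 5, 39, 6, 7]
Insert 39: shifted 0 elements -> [-3, -1, 5, 39, 6, 7]
Insert 6: shifted 1 elements -> [-3, -1, 5, 6, 39, 7]
Insert 7: shifted 1 elements -> [-3, -1, 5, 6, 7, 39]


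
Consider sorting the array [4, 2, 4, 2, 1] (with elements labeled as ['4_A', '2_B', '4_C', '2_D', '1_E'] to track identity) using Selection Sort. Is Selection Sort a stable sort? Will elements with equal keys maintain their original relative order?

Trace Selection Sort on the labeled array (the key is the number; the letter only tracks identity):
  Pass 1: minimum of unsorted part is 1_E at index 4; swap it with 4_A at index 0 -> [1_E, 2_B, 4_C, 2_D, 4_A]
  Pass 2: minimum 2_B is already at index 1; no swap -> [1_E, 2_B, 4_C, 2_D, 4_A]
  Pass 3: minimum of unsorted part is 2_D at index 3; swap it with 4_C at index 2 -> [1_E, 2_B, 2_D, 4_C, 4_A]
  Pass 4: minimum 4_C is already at index 3; no swap -> [1_E, 2_B, 2_D, 4_C, 4_A]
Final order: [1_E, 2_B, 2_D, 4_C, 4_A]
Equal keys:
  value 2: originally 2_B, 2_D; after sorting 2_B, 2_D -> order preserved
  value 4: originally 4_A, 4_C; after sorting 4_C, 4_A -> order changed
Equal keys were reordered, so Selection Sort is not stable: the long-range swap that moves the minimum into place can carry an element past an equal key. (One such input is enough; an unstable sort may happen to preserve order on other inputs, but it gives no guarantee.)
Answer: Not stable


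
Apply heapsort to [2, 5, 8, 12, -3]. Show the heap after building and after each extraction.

Build heap: [12, 5, 8, 2, -3]
Extract 12: [8, 5, -3, 2, 12]
Extract 8: [5, 2, -3, 8, 12]
Extract 5: [2, -3, 5, 8, 12]
Extract 2: [-3, 2, 5, 8, 12]


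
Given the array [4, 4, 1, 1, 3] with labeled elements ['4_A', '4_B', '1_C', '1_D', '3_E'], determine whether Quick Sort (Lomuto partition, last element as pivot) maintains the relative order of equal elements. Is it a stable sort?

Trace Quick Sort on the labeled array (the key is the number; the letter only tracks identity):
  Partition indices 0..4 around pivot 3_E -> [1_C, 1_D, 3_E, 4_B, 4_A]
  Partition indices 0..1 around pivot 1_D -> [1_C, 1_D, 3_E, 4_B, 4_A]
  Partition indices 3..4 around pivot 4_A -> [1_C, 1_D, 3_E, 4_B, 4_A]
Final order: [1_C, 1_D, 3_E, 4_B, 4_A]
Equal keys:
  value 1: originally 1_C, 1_D; after sorting 1_C, 1_D -> order preserved
  value 4: originally 4_A, 4_B; after sorting 4_B, 4_A -> order changed
Equal keys were reordered, so Quick Sort is not stable: partition swaps elements across long distances and can reorder equal keys. (One such input is enough; an unstable sort may happen to preserve order on other inputs, but it gives no guarantee.)
Answer: Not stable


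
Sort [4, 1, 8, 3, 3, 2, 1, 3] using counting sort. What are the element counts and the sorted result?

Count array: [0, 2, 1, 3, 1, 0, 0, 0, 1]
(count[i] = number of elements equal to i)
Cumulative count: [0, 2, 3, 6, 7, 7, 7, 7, 8]
Sorted: [1, 1, 2, 3, 3, 3, 4, 8]


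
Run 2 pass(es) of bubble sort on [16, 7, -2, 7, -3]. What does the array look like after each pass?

After pass 1: [7, -2, 7, -3, 16] (4 swaps)
After pass 2: [-2, 7, -3, 7, 16] (2 swaps)
Total swaps: 6


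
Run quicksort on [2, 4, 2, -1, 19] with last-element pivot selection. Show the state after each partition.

Partition 1: pivot=19 at index 4 -> [2, 4, 2, -1, 19]
Partition 2: pivot=-1 at index 0 -> [-1, 4, 2, 2, 19]
Partition 3: pivot=2 at index 2 -> [-1, 2, 2, 4, 19]


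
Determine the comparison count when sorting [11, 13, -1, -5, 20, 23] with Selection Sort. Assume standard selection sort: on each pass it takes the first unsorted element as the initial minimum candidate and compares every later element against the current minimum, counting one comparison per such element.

Pass 1: scan indices 1..5 for the minimum = 5 comparison(s); min is -5, place at index 0 -> [-5, 13, -1, 11, 20, 23]
Pass 2: scan indices 2..5 for the minimum = 4 comparison(s); min is -1, place at index 1 -> [-5, -1, 13, 11, 20, 23]
Pass 3: scan indices 3..5 for the minimum = 3 comparison(s); min is 11, place at index 2 -> [-5, -1, 11, 13, 20, 23]
Pass 4: scan indices 4..5 for the minimum = 2 comparison(s); min is 13, place at index 3 -> [-5, -1, 11, 13, 20, 23]
Pass 5: scan indices 5..5 for the minimum = 1 comparison(s); min is 20, place at index 4 -> [-5, -1, 11, 13, 20, 23]
Selection sort always scans the whole unsorted suffix, so the count is (n-1) + (n-2) + ... + 1 = n(n-1)/2 = 6*5/2 = 15 regardless of the input order.
Total comparisons: 5 + 4 + 3 + 2 + 1 = 15


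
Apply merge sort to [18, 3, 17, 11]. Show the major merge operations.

Divide and conquer:
  Merge [18] + [3] -> [3, 18]
  Merge [17] + [11] -> [11, 17]
  Merge [3, 18] + [11, 17] -> [3, 11, 17, 18]


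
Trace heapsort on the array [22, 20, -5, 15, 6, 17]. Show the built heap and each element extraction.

Build heap: [22, 20, 17, 15, 6, -5]
Extract 22: [20, 15, 17, -5, 6, 22]
Extract 20: [17, 15, 6, -5, 20, 22]
Extract 17: [15, -5, 6, 17, 20, 22]
Extract 15: [6, -5, 15, 17, 20, 22]
Extract 6: [-5, 6, 15, 17, 20, 22]


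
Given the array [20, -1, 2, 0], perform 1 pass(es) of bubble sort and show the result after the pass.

After pass 1: [-1, 2, 0, 20] (3 swaps)
Total swaps: 3


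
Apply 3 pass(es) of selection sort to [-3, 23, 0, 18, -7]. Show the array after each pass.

Pass 1: Select minimum -7 at index 4, swap -> [-7, 23, 0, 18, -3]
Pass 2: Select minimum -3 at index 4, swap -> [-7, -3, 0, 18, 23]
Pass 3: Select minimum 0 at index 2, swap -> [-7, -3, 0, 18, 23]


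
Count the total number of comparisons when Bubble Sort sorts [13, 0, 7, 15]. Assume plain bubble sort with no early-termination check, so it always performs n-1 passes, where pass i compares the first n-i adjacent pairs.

Pass 1: compare adjacent pairs (0,1)..(2,3) = 3 comparison(s), 2 swap(s) -> [0, 7, 13, 15]
Pass 2: compare adjacent pairs (0,1)..(1,2) = 2 comparison(s), 0 swap(s) -> [0, 7, 13, 15]
Pass 3: compare adjacent pairs (0,1)..(0,1) = 1 comparison(s), 0 swap(s) -> [0, 7, 13, 15]
Total comparisons: 3 + 2 + 1 = 6


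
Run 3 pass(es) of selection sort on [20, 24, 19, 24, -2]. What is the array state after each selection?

Pass 1: Select minimum -2 at index 4, swap -> [-2, 24, 19, 24, 20]
Pass 2: Select minimum 19 at index 2, swap -> [-2, 19, 24, 24, 20]
Pass 3: Select minimum 20 at index 4, swap -> [-2, 19, 20, 24, 24]


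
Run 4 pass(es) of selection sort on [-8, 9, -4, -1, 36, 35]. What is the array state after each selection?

Pass 1: Select minimum -8 at index 0, swap -> [-8, 9, -4, -1, 36, 35]
Pass 2: Select minimum -4 at index 2, swap -> [-8, -4, 9, -1, 36, 35]
Pass 3: Select minimum -1 at index 3, swap -> [-8, -4, -1, 9, 36, 35]
Pass 4: Select minimum 9 at index 3, swap -> [-8, -4, -1, 9, 36, 35]


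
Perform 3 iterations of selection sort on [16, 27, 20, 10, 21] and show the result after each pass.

Pass 1: Select minimum 10 at index 3, swap -> [10, 27, 20, 16, 21]
Pass 2: Select minimum 16 at index 3, swap -> [10, 16, 20, 27, 21]
Pass 3: Select minimum 20 at index 2, swap -> [10, 16, 20, 27, 21]


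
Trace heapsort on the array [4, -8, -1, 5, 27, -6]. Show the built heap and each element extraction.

Build heap: [27, 5, -1, 4, -8, -6]
Extract 27: [5, 4, -1, -6, -8, 27]
Extract 5: [4, -6, -1, -8, 5, 27]
Extract 4: [-1, -6, -8, 4, 5, 27]
Extract -1: [-6, -8, -1, 4, 5, 27]
Extract -6: [-8, -6, -1, 4, 5, 27]


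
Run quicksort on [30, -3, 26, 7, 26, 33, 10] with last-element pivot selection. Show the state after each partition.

Partition 1: pivot=10 at index 2 -> [-3, 7, 10, 30, 26, 33, 26]
Partition 2: pivot=7 at index 1 -> [-3, 7, 10, 30, 26, 33, 26]
Partition 3: pivot=26 at index 4 -> [-3, 7, 10, 26, 26, 33, 30]
Partition 4: pivot=30 at index 5 -> [-3, 7, 10, 26, 26, 30, 33]


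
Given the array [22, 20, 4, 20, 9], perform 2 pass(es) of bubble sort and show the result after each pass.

After pass 1: [20, 4, 20, 9, 22] (4 swaps)
After pass 2: [4, 20, 9, 20, 22] (2 swaps)
Total swaps: 6


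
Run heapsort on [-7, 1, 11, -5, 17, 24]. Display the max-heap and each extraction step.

Build heap: [24, 17, 11, -5, 1, -7]
Extract 24: [17, 1, 11, -5, -7, 24]
Extract 17: [11, 1, -7, -5, 17, 24]
Extract 11: [1, -5, -7, 11, 17, 24]
Extract 1: [-5, -7, 1, 11, 17, 24]
Extract -5: [-7, -5, 1, 11, 17, 24]


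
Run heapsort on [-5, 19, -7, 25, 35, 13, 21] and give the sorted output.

Build heap: [35, 25, 21, -5, 19, 13, -7]
Extract 35: [25, 19, 21, -5, -7, 13, 35]
Extract 25: [21, 19, 13, -5, -7, 25, 35]
Extract 21: [19, -5, 13, -7, 21, 25, 35]
Extract 19: [13, -5, -7, 19, 21, 25, 35]
Extract 13: [-5, -7, 13, 19, 21, 25, 35]
Extract -5: [-7, -5, 13, 19, 21, 25, 35]


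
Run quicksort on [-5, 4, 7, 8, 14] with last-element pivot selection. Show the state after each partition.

Partition 1: pivot=14 at index 4 -> [-5, 4, 7, 8, 14]
Partition 2: pivot=8 at index 3 -> [-5, 4, 7, 8, 14]
Partition 3: pivot=7 at index 2 -> [-5, 4, 7, 8, 14]
Partition 4: pivot=4 at index 1 -> [-5, 4, 7, 8, 14]


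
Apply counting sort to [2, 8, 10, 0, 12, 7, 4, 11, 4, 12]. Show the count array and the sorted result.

Count array: [1, 0, 1, 0, 2, 0, 0, 1, 1, 0, 1, 1, 2]
(count[i] = number of elements equal to i)
Cumulative count: [1, 1, 2, 2, 4, 4, 4, 5, 6, 6, 7, 8, 10]
Sorted: [0, 2, 4, 4, 7, 8, 10, 11, 12, 12]


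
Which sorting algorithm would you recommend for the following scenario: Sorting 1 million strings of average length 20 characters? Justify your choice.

Best choice: MSD radix sort or Mergesort
Reason: MSD radix sort is a non-comparison sort that buckets the strings by successive character positions, running in time proportional to the total number of characters examined rather than O(n log n) string comparisons; mergesort is a stable O(n log n)-comparison alternative that works for arbitrary variable-length keys


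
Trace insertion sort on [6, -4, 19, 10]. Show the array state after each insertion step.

First element 6 is already 'sorted'
Insert -4: shifted 1 elements -> [-4, 6, 19, 10]
Insert 19: shifted 0 elements -> [-4, 6, 19, 10]
Insert 10: shifted 1 elements -> [-4, 6, 10, 19]


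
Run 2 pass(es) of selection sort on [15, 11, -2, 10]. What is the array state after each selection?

Pass 1: Select minimum -2 at index 2, swap -> [-2, 11, 15, 10]
Pass 2: Select minimum 10 at index 3, swap -> [-2, 10, 15, 11]


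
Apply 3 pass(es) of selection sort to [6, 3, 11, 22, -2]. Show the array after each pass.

Pass 1: Select minimum -2 at index 4, swap -> [-2, 3, 11, 22, 6]
Pass 2: Select minimum 3 at index 1, swap -> [-2, 3, 11, 22, 6]
Pass 3: Select minimum 6 at index 4, swap -> [-2, 3, 6, 22, 11]


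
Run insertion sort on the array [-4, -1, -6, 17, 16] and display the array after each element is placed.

First element -4 is already 'sorted'
Insert -1: shifted 0 elements -> [-4, -1, -6, 17, 16]
Insert -6: shifted 2 elements -> [-6, -4, -1, 17, 16]
Insert 17: shifted 0 elements -> [-6, -4, -1, 17, 16]
Insert 16: shifted 1 elements -> [-6, -4, -1, 16, 17]


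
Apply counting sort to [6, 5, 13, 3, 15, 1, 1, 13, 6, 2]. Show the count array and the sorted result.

Count array: [0, 2, 1, 1, 0, 1, 2, 0, 0, 0, 0, 0, 0, 2, 0, 1]
(count[i] = number of elements equal to i)
Cumulative count: [0, 2, 3, 4, 4, 5, 7, 7, 7, 7, 7, 7, 7, 9, 9, 10]
Sorted: [1, 1, 2, 3, 5, 6, 6, 13, 13, 15]


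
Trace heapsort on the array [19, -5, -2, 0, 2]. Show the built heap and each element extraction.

Build heap: [19, 2, -2, 0, -5]
Extract 19: [2, 0, -2, -5, 19]
Extract 2: [0, -5, -2, 2, 19]
Extract 0: [-2, -5, 0, 2, 19]
Extract -2: [-5, -2, 0, 2, 19]


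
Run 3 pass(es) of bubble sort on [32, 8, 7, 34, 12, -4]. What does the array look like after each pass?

After pass 1: [8, 7, 32, 12, -4, 34] (4 swaps)
After pass 2: [7, 8, 12, -4, 32, 34] (3 swaps)
After pass 3: [7, 8, -4, 12, 32, 34] (1 swaps)
Total swaps: 8


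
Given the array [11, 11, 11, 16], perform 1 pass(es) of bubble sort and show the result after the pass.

After pass 1: [11, 11, 11, 16] (0 swaps)
Total swaps: 0


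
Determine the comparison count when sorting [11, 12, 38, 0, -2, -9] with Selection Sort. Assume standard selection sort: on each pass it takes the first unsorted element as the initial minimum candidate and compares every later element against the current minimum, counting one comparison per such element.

Pass 1: scan indices 1..5 for the minimum = 5 comparison(s); min is -9, place at index 0 -> [-9, 12, 38, 0, -2, 11]
Pass 2: scan indices 2..5 for the minimum = 4 comparison(s); min is -2, place at index 1 -> [-9, -2, 38, 0, 12, 11]
Pass 3: scan indices 3..5 for the minimum = 3 comparison(s); min is 0, place at index 2 -> [-9, -2, 0, 38, 12, 11]
Pass 4: scan indices 4..5 for the minimum = 2 comparison(s); min is 11, place at index 3 -> [-9, -2, 0, 11, 12, 38]
Pass 5: scan indices 5..5 for the minimum = 1 comparison(s); min is 12, place at index 4 -> [-9, -2, 0, 11, 12, 38]
Selection sort always scans the whole unsorted suffix, so the count is (n-1) + (n-2) + ... + 1 = n(n-1)/2 = 6*5/2 = 15 regardless of the input order.
Total comparisons: 5 + 4 + 3 + 2 + 1 = 15


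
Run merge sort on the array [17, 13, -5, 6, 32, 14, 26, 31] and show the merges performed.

Divide and conquer:
  Merge [17] + [13] -> [13, 17]
  Merge [-5] + [6] -> [-5, 6]
  Merge [13, 17] + [-5, 6] -> [-5, 6, 13, 17]
  Merge [32] + [14] -> [14, 32]
  Merge [26] + [31] -> [26, 31]
  Merge [14, 32] + [26, 31] -> [14, 26, 31, 32]
  Merge [-5, 6, 13, 17] + [14, 26, 31, 32] -> [-5, 6, 13, 14, 17, 26, 31, 32]


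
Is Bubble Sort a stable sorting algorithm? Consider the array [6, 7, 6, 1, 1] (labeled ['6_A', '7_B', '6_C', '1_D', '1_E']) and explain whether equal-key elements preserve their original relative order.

Trace Bubble Sort on the labeled array (the key is the number; the letter only tracks identity):
  After pass 1: [6_A, 6_C, 1_D, 1_E, 7_B]
  After pass 2: [6_A, 1_D, 1_E, 6_C, 7_B]
  After pass 3: [1_D, 1_E, 6_A, 6_C, 7_B]
  After pass 4: [1_D, 1_E, 6_A, 6_C, 7_B] (no swaps, done)
Final order: [1_D, 1_E, 6_A, 6_C, 7_B]
Equal keys:
  value 1: originally 1_D, 1_E; after sorting 1_D, 1_E -> order preserved
  value 6: originally 6_A, 6_C; after sorting 6_A, 6_C -> order preserved
All equal keys kept their original relative order. Bubble Sort is stable: it only swaps adjacent elements when the left one is strictly greater, so equal keys never move past each other.
Answer: Stable


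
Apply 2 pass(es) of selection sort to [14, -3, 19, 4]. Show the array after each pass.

Pass 1: Select minimum -3 at index 1, swap -> [-3, 14, 19, 4]
Pass 2: Select minimum 4 at index 3, swap -> [-3, 4, 19, 14]


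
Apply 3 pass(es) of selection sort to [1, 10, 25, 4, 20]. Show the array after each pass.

Pass 1: Select minimum 1 at index 0, swap -> [1, 10, 25, 4, 20]
Pass 2: Select minimum 4 at index 3, swap -> [1, 4, 25, 10, 20]
Pass 3: Select minimum 10 at index 3, swap -> [1, 4, 10, 25, 20]


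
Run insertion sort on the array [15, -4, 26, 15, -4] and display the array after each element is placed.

First element 15 is already 'sorted'
Insert -4: shifted 1 elements -> [-4, 15, 26, 15, -4]
Insert 26: shifted 0 elements -> [-4, 15, 26, 15, -4]
Insert 15: shifted 1 elements -> [-4, 15, 15, 26, -4]
Insert -4: shifted 3 elements -> [-4, -4, 15, 15, 26]


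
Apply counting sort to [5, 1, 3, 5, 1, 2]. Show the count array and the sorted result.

Count array: [0, 2, 1, 1, 0, 2]
(count[i] = number of elements equal to i)
Cumulative count: [0, 2, 3, 4, 4, 6]
Sorted: [1, 1, 2, 3, 5, 5]


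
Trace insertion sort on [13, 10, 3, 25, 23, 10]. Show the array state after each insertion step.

First element 13 is already 'sorted'
Insert 10: shifted 1 elements -> [10, 13, 3, 25, 23, 10]
Insert 3: shifted 2 elements -> [3, 10, 13, 25, 23, 10]
Insert 25: shifted 0 elements -> [3, 10, 13, 25, 23, 10]
Insert 23: shifted 1 elements -> [3, 10, 13, 23, 25, 10]
Insert 10: shifted 3 elements -> [3, 10, 10, 13, 23, 25]


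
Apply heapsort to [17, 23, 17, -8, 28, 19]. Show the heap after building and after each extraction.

Build heap: [28, 23, 19, -8, 17, 17]
Extract 28: [23, 17, 19, -8, 17, 28]
Extract 23: [19, 17, 17, -8, 23, 28]
Extract 19: [17, -8, 17, 19, 23, 28]
Extract 17: [17, -8, 17, 19, 23, 28]
Extract 17: [-8, 17, 17, 19, 23, 28]


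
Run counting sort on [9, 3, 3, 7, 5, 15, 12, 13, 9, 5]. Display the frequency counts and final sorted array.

Count array: [0, 0, 0, 2, 0, 2, 0, 1, 0, 2, 0, 0, 1, 1, 0, 1]
(count[i] = number of elements equal to i)
Cumulative count: [0, 0, 0, 2, 2, 4, 4, 5, 5, 7, 7, 7, 8, 9, 9, 10]
Sorted: [3, 3, 5, 5, 7, 9, 9, 12, 13, 15]


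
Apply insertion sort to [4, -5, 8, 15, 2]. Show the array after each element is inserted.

First element 4 is already 'sorted'
Insert -5: shifted 1 elements -> [-5, 4, 8, 15, 2]
Insert 8: shifted 0 elements -> [-5, 4, 8, 15, 2]
Insert 15: shifted 0 elements -> [-5, 4, 8, 15, 2]
Insert 2: shifted 3 elements -> [-5, 2, 4, 8, 15]


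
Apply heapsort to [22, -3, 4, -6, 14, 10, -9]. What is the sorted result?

Build heap: [22, 14, 10, -6, -3, 4, -9]
Extract 22: [14, -3, 10, -6, -9, 4, 22]
Extract 14: [10, -3, 4, -6, -9, 14, 22]
Extract 10: [4, -3, -9, -6, 10, 14, 22]
Extract 4: [-3, -6, -9, 4, 10, 14, 22]
Extract -3: [-6, -9, -3, 4, 10, 14, 22]
Extract -6: [-9, -6, -3, 4, 10, 14, 22]


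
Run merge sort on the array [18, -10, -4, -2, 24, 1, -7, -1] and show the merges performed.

Divide and conquer:
  Merge [18] + [-10] -> [-10, 18]
  Merge [-4] + [-2] -> [-4, -2]
  Merge [-10, 18] + [-4, -2] -> [-10, -4, -2, 18]
  Merge [24] + [1] -> [1, 24]
  Merge [-7] + [-1] -> [-7, -1]
  Merge [1, 24] + [-7, -1] -> [-7, -1, 1, 24]
  Merge [-10, -4, -2, 18] + [-7, -1, 1, 24] -> [-10, -7, -4, -2, -1, 1, 18, 24]


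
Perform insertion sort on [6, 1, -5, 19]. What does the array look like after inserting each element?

First element 6 is already 'sorted'
Insert 1: shifted 1 elements -> [1, 6, -5, 19]
Insert -5: shifted 2 elements -> [-5, 1, 6, 19]
Insert 19: shifted 0 elements -> [-5, 1, 6, 19]


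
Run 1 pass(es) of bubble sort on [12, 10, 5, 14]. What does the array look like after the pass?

After pass 1: [10, 5, 12, 14] (2 swaps)
Total swaps: 2


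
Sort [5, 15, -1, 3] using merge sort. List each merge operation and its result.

Divide and conquer:
  Merge [5] + [15] -> [5, 15]
  Merge [-1] + [3] -> [-1, 3]
  Merge [5, 15] + [-1, 3] -> [-1, 3, 5, 15]


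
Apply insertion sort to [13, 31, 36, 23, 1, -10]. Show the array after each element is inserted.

First element 13 is already 'sorted'
Insert 31: shifted 0 elements -> [13, 31, 36, 23, 1, -10]
Insert 36: shifted 0 elements -> [13, 31, 36, 23, 1, -10]
Insert 23: shifted 2 elements -> [13, 23, 31, 36, 1, -10]
Insert 1: shifted 4 elements -> [1, 13, 23, 31, 36, -10]
Insert -10: shifted 5 elements -> [-10, 1, 13, 23, 31, 36]


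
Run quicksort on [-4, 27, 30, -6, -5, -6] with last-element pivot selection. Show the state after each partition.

Partition 1: pivot=-6 at index 1 -> [-6, -6, 30, -4, -5, 27]
Partition 2: pivot=27 at index 4 -> [-6, -6, -4, -5, 27, 30]
Partition 3: pivot=-5 at index 2 -> [-6, -6, -5, -4, 27, 30]


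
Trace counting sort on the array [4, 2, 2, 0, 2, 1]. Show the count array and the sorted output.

Count array: [1, 1, 3, 0, 1]
(count[i] = number of elements equal to i)
Cumulative count: [1, 2, 5, 5, 6]
Sorted: [0, 1, 2, 2, 2, 4]


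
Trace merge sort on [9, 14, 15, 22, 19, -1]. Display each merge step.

Divide and conquer:
  Merge [14] + [15] -> [14, 15]
  Merge [9] + [14, 15] -> [9, 14, 15]
  Merge [19] + [-1] -> [-1, 19]
  Merge [22] + [-1, 19] -> [-1, 19, 22]
  Merge [9, 14, 15] + [-1, 19, 22] -> [-1, 9, 14, 15, 19, 22]


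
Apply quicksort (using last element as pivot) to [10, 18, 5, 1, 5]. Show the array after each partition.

Partition 1: pivot=5 at index 2 -> [5, 1, 5, 18, 10]
Partition 2: pivot=1 at index 0 -> [1, 5, 5, 18, 10]
Partition 3: pivot=10 at index 3 -> [1, 5, 5, 10, 18]


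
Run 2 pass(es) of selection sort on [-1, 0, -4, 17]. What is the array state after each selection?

Pass 1: Select minimum -4 at index 2, swap -> [-4, 0, -1, 17]
Pass 2: Select minimum -1 at index 2, swap -> [-4, -1, 0, 17]


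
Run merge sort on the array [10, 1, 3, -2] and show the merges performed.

Divide and conquer:
  Merge [10] + [1] -> [1, 10]
  Merge [3] + [-2] -> [-2, 3]
  Merge [1, 10] + [-2, 3] -> [-2, 1, 3, 10]


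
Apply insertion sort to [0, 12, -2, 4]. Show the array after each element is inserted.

First element 0 is already 'sorted'
Insert 12: shifted 0 elements -> [0, 12, -2, 4]
Insert -2: shifted 2 elements -> [-2, 0, 12, 4]
Insert 4: shifted 1 elements -> [-2, 0, 4, 12]


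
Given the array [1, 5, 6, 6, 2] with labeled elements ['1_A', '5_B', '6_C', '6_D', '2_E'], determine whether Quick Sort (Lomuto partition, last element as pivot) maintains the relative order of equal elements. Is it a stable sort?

Trace Quick Sort on the labeled array (the key is the number; the letter only tracks identity):
  Partition indices 0..4 around pivot 2_E -> [1_A, 2_E, 6_C, 6_D, 5_B]
  Partition indices 2..4 around pivot 5_B -> [1_A, 2_E, 5_B, 6_D, 6_C]
  Partition indices 3..4 around pivot 6_C -> [1_A, 2_E, 5_B, 6_D, 6_C]
Final order: [1_A, 2_E, 5_B, 6_D, 6_C]
Equal keys:
  value 6: originally 6_C, 6_D; after sorting 6_D, 6_C -> order changed
Equal keys were reordered, so Quick Sort is not stable: partition swaps elements across long distances and can reorder equal keys. (One such input is enough; an unstable sort may happen to preserve order on other inputs, but it gives no guarantee.)
Answer: Not stable


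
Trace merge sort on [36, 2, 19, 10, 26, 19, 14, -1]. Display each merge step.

Divide and conquer:
  Merge [36] + [2] -> [2, 36]
  Merge [19] + [10] -> [10, 19]
  Merge [2, 36] + [10, 19] -> [2, 10, 19, 36]
  Merge [26] + [19] -> [19, 26]
  Merge [14] + [-1] -> [-1, 14]
  Merge [19, 26] + [-1, 14] -> [-1, 14, 19, 26]
  Merge [2, 10, 19, 36] + [-1, 14, 19, 26] -> [-1, 2, 10, 14, 19, 19, 26, 36]


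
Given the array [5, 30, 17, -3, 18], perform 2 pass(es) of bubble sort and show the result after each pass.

After pass 1: [5, 17, -3, 18, 30] (3 swaps)
After pass 2: [5, -3, 17, 18, 30] (1 swaps)
Total swaps: 4


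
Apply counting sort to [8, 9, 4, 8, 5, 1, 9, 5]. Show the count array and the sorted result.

Count array: [0, 1, 0, 0, 1, 2, 0, 0, 2, 2]
(count[i] = number of elements equal to i)
Cumulative count: [0, 1, 1, 1, 2, 4, 4, 4, 6, 8]
Sorted: [1, 4, 5, 5, 8, 8, 9, 9]


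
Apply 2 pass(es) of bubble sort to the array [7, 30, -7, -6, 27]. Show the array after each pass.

After pass 1: [7, -7, -6, 27, 30] (3 swaps)
After pass 2: [-7, -6, 7, 27, 30] (2 swaps)
Total swaps: 5
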